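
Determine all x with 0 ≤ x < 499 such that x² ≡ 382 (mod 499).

222, 277

Since 499 ≡ 3 (mod 4), a square root of 382 is 382^((499+1)/4) = 382^125 mod 499.
Repeated squaring: 382^2≡216, 382^4≡249, 382^8≡125, 382^16≡156, 382^32≡384, 382^64≡251 (mod 499).
382^125 = 382^(64+32+16+8+4+1) ≡ 277 (mod 499).
Check: 277² = 76729 ≡ 382 (mod 499). The two roots are 222 and 277.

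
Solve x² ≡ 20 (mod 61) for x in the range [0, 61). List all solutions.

9, 52

61 ≡ 1 (mod 4), so we find a root by search.
Trying successive values, 9² = 81 ≡ 20 (mod 61). The other root is 61 − 9 = 52.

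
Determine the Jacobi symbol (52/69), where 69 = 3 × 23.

1

Pull out 2^2: since 69 ≡ 5 (mod 8), (2/69) = -1, so (2/69)^2 = +1.
Reciprocity: 13 ≡ 1 and 69 ≡ 1 (mod 4), so (13/69) = +(69/13).
Reduce top mod 13: now compute (4/13).
Pull out 2^2: since 13 ≡ 5 (mod 8), (2/13) = -1, so (2/13)^2 = +1.
Reached (1/13) = 1. Collecting the sign flips along the way, the symbol is +1.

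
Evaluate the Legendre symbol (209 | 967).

Reciprocity: 209 ≡ 1 and 967 ≡ 3 (mod 4), so (209/967) = +(967/209).
Reduce top mod 209: now compute (131/209).
Reciprocity: 131 ≡ 3 and 209 ≡ 1 (mod 4), so (131/209) = +(209/131).
Reduce top mod 131: now compute (78/131).
Pull out 2: since 131 ≡ 3 (mod 8), (2/131) = -1.
Reciprocity: 39 ≡ 3 and 131 ≡ 3 (mod 4), so (39/131) = −(131/39).
Reduce top mod 39: now compute (14/39).
Pull out 2: since 39 ≡ 7 (mod 8), (2/39) = +1.
Reciprocity: 7 ≡ 3 and 39 ≡ 3 (mod 4), so (7/39) = −(39/7).
Reduce top mod 7: now compute (4/7).
Pull out 2^2: since 7 ≡ 7 (mod 8), (2/7) = +1, so (2/7)^2 = +1.
Reached (1/7) = 1. Collecting the sign flips along the way, the symbol is -1.

-1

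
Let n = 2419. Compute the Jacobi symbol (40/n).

-1

Pull out 2^3: since 2419 ≡ 3 (mod 8), (2/2419) = -1, so (2/2419)^3 = -1.
Reciprocity: 5 ≡ 1 and 2419 ≡ 3 (mod 4), so (5/2419) = +(2419/5).
Reduce top mod 5: now compute (4/5).
Pull out 2^2: since 5 ≡ 5 (mod 8), (2/5) = -1, so (2/5)^2 = +1.
Reached (1/5) = 1. Collecting the sign flips along the way, the symbol is -1.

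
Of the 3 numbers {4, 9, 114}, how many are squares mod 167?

3

(4/167) = +1 → QR.
(9/167) = +1 → QR.
(114/167) = +1 → QR.
Total quadratic residues among the 3: 3.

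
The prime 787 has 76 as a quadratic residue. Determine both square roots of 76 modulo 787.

109, 678

Since 787 ≡ 3 (mod 4), a square root of 76 is 76^((787+1)/4) = 76^197 mod 787.
Repeated squaring: 76^2≡267, 76^4≡459, 76^8≡552, 76^16≡135, 76^32≡124, 76^64≡423, 76^128≡280 (mod 787).
76^197 = 76^(128+64+4+1) ≡ 678 (mod 787).
Check: 678² = 459684 ≡ 76 (mod 787). The two roots are 109 and 678.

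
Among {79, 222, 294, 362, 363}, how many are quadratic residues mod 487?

2

(79/487) = -1 → non-residue.
(222/487) = +1 → QR.
(294/487) = -1 → non-residue.
(362/487) = +1 → QR.
(363/487) = -1 → non-residue.
Total quadratic residues among the 5: 2.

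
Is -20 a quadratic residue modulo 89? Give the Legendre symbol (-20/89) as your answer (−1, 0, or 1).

First reduce: -20 ≡ 69 (mod 89).
Reciprocity: 69 ≡ 1 and 89 ≡ 1 (mod 4), so (69/89) = +(89/69).
Reduce top mod 69: now compute (20/69).
Pull out 2^2: since 69 ≡ 5 (mod 8), (2/69) = -1, so (2/69)^2 = +1.
Reciprocity: 5 ≡ 1 and 69 ≡ 1 (mod 4), so (5/69) = +(69/5).
Reduce top mod 5: now compute (4/5).
Pull out 2^2: since 5 ≡ 5 (mod 8), (2/5) = -1, so (2/5)^2 = +1.
Reached (1/5) = 1. Collecting the sign flips along the way, the symbol is +1.

1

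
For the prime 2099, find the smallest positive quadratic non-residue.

2

(2/2099) = −1, so 2 is the smallest positive non-residue mod 2099.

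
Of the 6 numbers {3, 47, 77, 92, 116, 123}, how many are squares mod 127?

(3/127) = -1 → non-residue.
(47/127) = +1 → QR.
(77/127) = -1 → non-residue.
(92/127) = -1 → non-residue.
(116/127) = -1 → non-residue.
(123/127) = -1 → non-residue.
Total quadratic residues among the 6: 1.

1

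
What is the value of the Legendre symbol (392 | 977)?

1

Euler's criterion: (392/977) ≡ 392^488 (mod 977).
392^2 ≡ 275 (mod 977)
392^4 ≡ 396 (mod 977)
392^8 ≡ 496 (mod 977)
392^16 ≡ 789 (mod 977)
392^32 ≡ 172 (mod 977)
392^64 ≡ 274 (mod 977)
392^128 ≡ 824 (mod 977)
392^256 ≡ 938 (mod 977)
392^488 = 392^(256+128+64+32+8) ≡ 1 (mod 977).
Result is 1, so (392/977) = 1.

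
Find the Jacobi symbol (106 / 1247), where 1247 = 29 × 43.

Pull out 2: since 1247 ≡ 7 (mod 8), (2/1247) = +1.
Reciprocity: 53 ≡ 1 and 1247 ≡ 3 (mod 4), so (53/1247) = +(1247/53).
Reduce top mod 53: now compute (28/53).
Pull out 2^2: since 53 ≡ 5 (mod 8), (2/53) = -1, so (2/53)^2 = +1.
Reciprocity: 7 ≡ 3 and 53 ≡ 1 (mod 4), so (7/53) = +(53/7).
Reduce top mod 7: now compute (4/7).
Pull out 2^2: since 7 ≡ 7 (mod 8), (2/7) = +1, so (2/7)^2 = +1.
Reached (1/7) = 1. Collecting the sign flips along the way, the symbol is +1.

1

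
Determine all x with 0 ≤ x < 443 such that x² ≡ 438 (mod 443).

138, 305

Since 443 ≡ 3 (mod 4), a square root of 438 is 438^((443+1)/4) = 438^111 mod 443.
Repeated squaring: 438^2≡25, 438^4≡182, 438^8≡342, 438^16≡12, 438^32≡144, 438^64≡358 (mod 443).
438^111 = 438^(64+32+8+4+2+1) ≡ 138 (mod 443).
Check: 138² = 19044 ≡ 438 (mod 443). The two roots are 138 and 305.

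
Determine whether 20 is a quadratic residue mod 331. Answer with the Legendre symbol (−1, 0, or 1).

1

Euler's criterion: (20/331) ≡ 20^165 (mod 331).
20^2 ≡ 69 (mod 331)
20^4 ≡ 127 (mod 331)
20^8 ≡ 241 (mod 331)
20^16 ≡ 156 (mod 331)
20^32 ≡ 173 (mod 331)
20^64 ≡ 139 (mod 331)
20^128 ≡ 123 (mod 331)
20^165 = 20^(128+32+4+1) ≡ 1 (mod 331).
Result is 1, so (20/331) = 1.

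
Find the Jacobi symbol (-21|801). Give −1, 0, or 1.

0

First reduce: -21 ≡ 780 (mod 801).
Pull out 2^2: since 801 ≡ 1 (mod 8), (2/801) = +1, so (2/801)^2 = +1.
Reciprocity: 195 ≡ 3 and 801 ≡ 1 (mod 4), so (195/801) = +(801/195).
Reduce top mod 195: now compute (21/195).
Reciprocity: 21 ≡ 1 and 195 ≡ 3 (mod 4), so (21/195) = +(195/21).
Reduce top mod 21: now compute (6/21).
Pull out 2: since 21 ≡ 5 (mod 8), (2/21) = -1.
Reciprocity: 3 ≡ 3 and 21 ≡ 1 (mod 4), so (3/21) = +(21/3).
Reduce top mod 3: now compute (0/3).
Top reduces to 0: gcd > 1, so the symbol is 0.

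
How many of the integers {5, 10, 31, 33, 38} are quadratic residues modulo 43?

(5/43) = -1 → non-residue.
(10/43) = +1 → QR.
(31/43) = +1 → QR.
(33/43) = -1 → non-residue.
(38/43) = +1 → QR.
Total quadratic residues among the 5: 3.

3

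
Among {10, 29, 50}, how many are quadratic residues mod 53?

2

(10/53) = +1 → QR.
(29/53) = +1 → QR.
(50/53) = -1 → non-residue.
Total quadratic residues among the 3: 2.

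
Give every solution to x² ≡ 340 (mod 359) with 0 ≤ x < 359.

78, 281

Since 359 ≡ 3 (mod 4), a square root of 340 is 340^((359+1)/4) = 340^90 mod 359.
Repeated squaring: 340^2≡2, 340^4≡4, 340^8≡16, 340^16≡256, 340^32≡198, 340^64≡73 (mod 359).
340^90 = 340^(64+16+8+2) ≡ 281 (mod 359).
Check: 281² = 78961 ≡ 340 (mod 359). The two roots are 78 and 281.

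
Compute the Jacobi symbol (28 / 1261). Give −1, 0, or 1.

Pull out 2^2: since 1261 ≡ 5 (mod 8), (2/1261) = -1, so (2/1261)^2 = +1.
Reciprocity: 7 ≡ 3 and 1261 ≡ 1 (mod 4), so (7/1261) = +(1261/7).
Reduce top mod 7: now compute (1/7).
Reached (1/7) = 1. Collecting the sign flips along the way, the symbol is +1.

1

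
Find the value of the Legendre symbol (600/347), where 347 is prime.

First reduce: 600 ≡ 253 (mod 347).
Reciprocity: 253 ≡ 1 and 347 ≡ 3 (mod 4), so (253/347) = +(347/253).
Reduce top mod 253: now compute (94/253).
Pull out 2: since 253 ≡ 5 (mod 8), (2/253) = -1.
Reciprocity: 47 ≡ 3 and 253 ≡ 1 (mod 4), so (47/253) = +(253/47).
Reduce top mod 47: now compute (18/47).
Pull out 2: since 47 ≡ 7 (mod 8), (2/47) = +1.
Reciprocity: 9 ≡ 1 and 47 ≡ 3 (mod 4), so (9/47) = +(47/9).
Reduce top mod 9: now compute (2/9).
Pull out 2: since 9 ≡ 1 (mod 8), (2/9) = +1.
Reached (1/9) = 1. Collecting the sign flips along the way, the symbol is -1.

-1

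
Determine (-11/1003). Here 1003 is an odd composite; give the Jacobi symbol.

First reduce: -11 ≡ 992 (mod 1003).
Pull out 2^5: since 1003 ≡ 3 (mod 8), (2/1003) = -1, so (2/1003)^5 = -1.
Reciprocity: 31 ≡ 3 and 1003 ≡ 3 (mod 4), so (31/1003) = −(1003/31).
Reduce top mod 31: now compute (11/31).
Reciprocity: 11 ≡ 3 and 31 ≡ 3 (mod 4), so (11/31) = −(31/11).
Reduce top mod 11: now compute (9/11).
Reciprocity: 9 ≡ 1 and 11 ≡ 3 (mod 4), so (9/11) = +(11/9).
Reduce top mod 9: now compute (2/9).
Pull out 2: since 9 ≡ 1 (mod 8), (2/9) = +1.
Reached (1/9) = 1. Collecting the sign flips along the way, the symbol is -1.

-1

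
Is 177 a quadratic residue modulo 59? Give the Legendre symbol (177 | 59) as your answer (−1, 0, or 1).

First reduce: 177 ≡ 0 (mod 59).
Top reduces to 0: gcd > 1, so the symbol is 0.

0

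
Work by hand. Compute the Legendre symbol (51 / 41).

First reduce: 51 ≡ 10 (mod 41).
Pull out 2: since 41 ≡ 1 (mod 8), (2/41) = +1.
Reciprocity: 5 ≡ 1 and 41 ≡ 1 (mod 4), so (5/41) = +(41/5).
Reduce top mod 5: now compute (1/5).
Reached (1/5) = 1. Collecting the sign flips along the way, the symbol is +1.

1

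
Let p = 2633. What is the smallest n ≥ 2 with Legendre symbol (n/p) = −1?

3

(2/2633) = +1, so 2 is a residue.
(3/2633) = −1, so 3 is the smallest positive non-residue mod 2633.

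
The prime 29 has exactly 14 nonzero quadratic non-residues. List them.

Square k = 1,…,14 (k and 29−k give the same square):
1²=1, 2²=4, 3²=9, 4²=16, 5²=25, 6²≡7, 7²≡20, 8²≡6, 9²≡23, 10²≡13, 11²≡5, 12²≡28, 13²≡24, 14²≡22 (mod 29).
The residues are {1, 4, 5, 6, 7, 9, 13, 16, 20, 22, 23, 24, 25, 28}; the non-residues are the remaining 14 nonzero classes.

2, 3, 8, 10, 11, 12, 14, 15, 17, 18, 19, 21, 26, 27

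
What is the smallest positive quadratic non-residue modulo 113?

3

(2/113) = +1, so 2 is a residue.
(3/113) = −1, so 3 is the smallest positive non-residue mod 113.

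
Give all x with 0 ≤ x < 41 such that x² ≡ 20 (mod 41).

41 ≡ 1 (mod 4), so we find a root by search.
Trying successive values, 15² = 225 ≡ 20 (mod 41). The other root is 41 − 15 = 26.

15, 26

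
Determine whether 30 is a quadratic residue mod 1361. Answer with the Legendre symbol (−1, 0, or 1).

Pull out 2: since 1361 ≡ 1 (mod 8), (2/1361) = +1.
Reciprocity: 15 ≡ 3 and 1361 ≡ 1 (mod 4), so (15/1361) = +(1361/15).
Reduce top mod 15: now compute (11/15).
Reciprocity: 11 ≡ 3 and 15 ≡ 3 (mod 4), so (11/15) = −(15/11).
Reduce top mod 11: now compute (4/11).
Pull out 2^2: since 11 ≡ 3 (mod 8), (2/11) = -1, so (2/11)^2 = +1.
Reached (1/11) = 1. Collecting the sign flips along the way, the symbol is -1.

-1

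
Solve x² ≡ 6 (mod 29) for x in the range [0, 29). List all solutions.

8, 21

29 ≡ 1 (mod 4), so we find a root by search.
Trying successive values, 8² = 64 ≡ 6 (mod 29). The other root is 29 − 8 = 21.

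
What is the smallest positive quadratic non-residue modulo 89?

3

(2/89) = +1, so 2 is a residue.
(3/89) = −1, so 3 is the smallest positive non-residue mod 89.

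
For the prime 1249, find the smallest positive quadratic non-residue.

7

(2/1249) = +1, so 2 is a residue.
(3/1249) = +1, so 3 is a residue.
(4/1249) = +1, so 4 is a residue.
(5/1249) = +1, so 5 is a residue.
(6/1249) = +1, so 6 is a residue.
(7/1249) = −1, so 7 is the smallest positive non-residue mod 1249.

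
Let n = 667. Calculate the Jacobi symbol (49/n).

1

Reciprocity: 49 ≡ 1 and 667 ≡ 3 (mod 4), so (49/667) = +(667/49).
Reduce top mod 49: now compute (30/49).
Pull out 2: since 49 ≡ 1 (mod 8), (2/49) = +1.
Reciprocity: 15 ≡ 3 and 49 ≡ 1 (mod 4), so (15/49) = +(49/15).
Reduce top mod 15: now compute (4/15).
Pull out 2^2: since 15 ≡ 7 (mod 8), (2/15) = +1, so (2/15)^2 = +1.
Reached (1/15) = 1. Collecting the sign flips along the way, the symbol is +1.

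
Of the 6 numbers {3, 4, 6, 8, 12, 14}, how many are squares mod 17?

(3/17) = -1 → non-residue.
(4/17) = +1 → QR.
(6/17) = -1 → non-residue.
(8/17) = +1 → QR.
(12/17) = -1 → non-residue.
(14/17) = -1 → non-residue.
Total quadratic residues among the 6: 2.

2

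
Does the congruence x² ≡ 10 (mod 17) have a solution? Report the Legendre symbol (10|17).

-1

Euler's criterion: (10/17) ≡ 10^8 (mod 17).
10^2 ≡ 15 (mod 17)
10^4 ≡ 4 (mod 17)
10^8 ≡ 16 (mod 17)
10^8 = 10^(8) ≡ 16 (mod 17).
Result is 16 ≡ −1, so (10/17) = −1.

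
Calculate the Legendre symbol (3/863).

1

Reciprocity: 3 ≡ 3 and 863 ≡ 3 (mod 4), so (3/863) = −(863/3).
Reduce top mod 3: now compute (2/3).
Pull out 2: since 3 ≡ 3 (mod 8), (2/3) = -1.
Reached (1/3) = 1. Collecting the sign flips along the way, the symbol is +1.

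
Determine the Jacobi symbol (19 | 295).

Reciprocity: 19 ≡ 3 and 295 ≡ 3 (mod 4), so (19/295) = −(295/19).
Reduce top mod 19: now compute (10/19).
Pull out 2: since 19 ≡ 3 (mod 8), (2/19) = -1.
Reciprocity: 5 ≡ 1 and 19 ≡ 3 (mod 4), so (5/19) = +(19/5).
Reduce top mod 5: now compute (4/5).
Pull out 2^2: since 5 ≡ 5 (mod 8), (2/5) = -1, so (2/5)^2 = +1.
Reached (1/5) = 1. Collecting the sign flips along the way, the symbol is +1.

1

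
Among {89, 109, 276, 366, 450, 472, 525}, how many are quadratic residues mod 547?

(89/547) = -1 → non-residue.
(109/547) = -1 → non-residue.
(276/547) = +1 → QR.
(366/547) = -1 → non-residue.
(450/547) = -1 → non-residue.
(472/547) = +1 → QR.
(525/547) = +1 → QR.
Total quadratic residues among the 7: 3.

3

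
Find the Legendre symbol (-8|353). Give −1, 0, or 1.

1

First reduce: -8 ≡ 345 (mod 353).
Reciprocity: 345 ≡ 1 and 353 ≡ 1 (mod 4), so (345/353) = +(353/345).
Reduce top mod 345: now compute (8/345).
Pull out 2^3: since 345 ≡ 1 (mod 8), (2/345) = +1, so (2/345)^3 = +1.
Reached (1/345) = 1. Collecting the sign flips along the way, the symbol is +1.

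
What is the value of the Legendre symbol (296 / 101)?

-1

First reduce: 296 ≡ 94 (mod 101).
Pull out 2: since 101 ≡ 5 (mod 8), (2/101) = -1.
Reciprocity: 47 ≡ 3 and 101 ≡ 1 (mod 4), so (47/101) = +(101/47).
Reduce top mod 47: now compute (7/47).
Reciprocity: 7 ≡ 3 and 47 ≡ 3 (mod 4), so (7/47) = −(47/7).
Reduce top mod 7: now compute (5/7).
Reciprocity: 5 ≡ 1 and 7 ≡ 3 (mod 4), so (5/7) = +(7/5).
Reduce top mod 5: now compute (2/5).
Pull out 2: since 5 ≡ 5 (mod 8), (2/5) = -1.
Reached (1/5) = 1. Collecting the sign flips along the way, the symbol is -1.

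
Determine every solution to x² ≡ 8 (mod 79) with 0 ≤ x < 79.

18, 61

Since 79 ≡ 3 (mod 4), a square root of 8 is 8^((79+1)/4) = 8^20 mod 79.
Repeated squaring: 8^2≡64, 8^4≡67, 8^8≡65, 8^16≡38 (mod 79).
8^20 = 8^(16+4) ≡ 18 (mod 79).
Check: 18² = 324 ≡ 8 (mod 79). The two roots are 18 and 61.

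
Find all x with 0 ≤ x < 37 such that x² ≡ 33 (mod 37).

12, 25

37 ≡ 1 (mod 4), so we find a root by search.
Trying successive values, 12² = 144 ≡ 33 (mod 37). The other root is 37 − 12 = 25.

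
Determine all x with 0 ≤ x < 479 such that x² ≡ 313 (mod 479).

Since 479 ≡ 3 (mod 4), a square root of 313 is 313^((479+1)/4) = 313^120 mod 479.
Repeated squaring: 313^2≡253, 313^4≡302, 313^8≡194, 313^16≡274, 313^32≡352, 313^64≡322 (mod 479).
313^120 = 313^(64+32+16+8) ≡ 411 (mod 479).
Check: 411² = 168921 ≡ 313 (mod 479). The two roots are 68 and 411.

68, 411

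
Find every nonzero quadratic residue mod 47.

1, 2, 3, 4, 6, 7, 8, 9, 12, 14, 16, 17, 18, 21, 24, 25, 27, 28, 32, 34, 36, 37, 42

Square k = 1,…,23 (k and 47−k give the same square):
1²=1, 2²=4, 3²=9, 4²=16, 5²=25, 6²=36, 7²≡2, 8²≡17, 9²≡34, 10²≡6, 11²≡27, 12²≡3, 13²≡28, 14²≡8, 15²≡37, 16²≡21, 17²≡7, 18²≡42, 19²≡32, 20²≡24, 21²≡18, 22²≡14, 23²≡12 (mod 47).
So the quadratic residues mod 47 are {1, 2, 3, 4, 6, 7, 8, 9, 12, 14, 16, 17, 18, 21, 24, 25, 27, 28, 32, 34, 36, 37, 42}.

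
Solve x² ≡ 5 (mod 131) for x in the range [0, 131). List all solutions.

Since 131 ≡ 3 (mod 4), a square root of 5 is 5^((131+1)/4) = 5^33 mod 131.
Repeated squaring: 5^2≡25, 5^4≡101, 5^8≡114, 5^16≡27, 5^32≡74 (mod 131).
5^33 = 5^(32+1) ≡ 108 (mod 131).
Check: 108² = 11664 ≡ 5 (mod 131). The two roots are 23 and 108.

23, 108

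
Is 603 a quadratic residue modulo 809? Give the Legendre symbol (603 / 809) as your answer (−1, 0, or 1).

Reciprocity: 603 ≡ 3 and 809 ≡ 1 (mod 4), so (603/809) = +(809/603).
Reduce top mod 603: now compute (206/603).
Pull out 2: since 603 ≡ 3 (mod 8), (2/603) = -1.
Reciprocity: 103 ≡ 3 and 603 ≡ 3 (mod 4), so (103/603) = −(603/103).
Reduce top mod 103: now compute (88/103).
Pull out 2^3: since 103 ≡ 7 (mod 8), (2/103) = +1, so (2/103)^3 = +1.
Reciprocity: 11 ≡ 3 and 103 ≡ 3 (mod 4), so (11/103) = −(103/11).
Reduce top mod 11: now compute (4/11).
Pull out 2^2: since 11 ≡ 3 (mod 8), (2/11) = -1, so (2/11)^2 = +1.
Reached (1/11) = 1. Collecting the sign flips along the way, the symbol is -1.

-1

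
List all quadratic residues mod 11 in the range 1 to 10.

1 3 4 5 9

Square k = 1,…,5 (k and 11−k give the same square):
1²=1, 2²=4, 3²=9, 4²≡5, 5²≡3 (mod 11).
So the quadratic residues mod 11 are {1, 3, 4, 5, 9}.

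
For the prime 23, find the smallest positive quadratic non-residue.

(2/23) = +1, so 2 is a residue.
(3/23) = +1, so 3 is a residue.
(4/23) = +1, so 4 is a residue.
(5/23) = −1, so 5 is the smallest positive non-residue mod 23.

5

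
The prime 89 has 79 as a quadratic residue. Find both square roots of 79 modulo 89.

41, 48

89 ≡ 1 (mod 4), so we find a root by search.
Trying successive values, 41² = 1681 ≡ 79 (mod 89). The other root is 89 − 41 = 48.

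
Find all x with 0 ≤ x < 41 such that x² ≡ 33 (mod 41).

19, 22

41 ≡ 1 (mod 4), so we find a root by search.
Trying successive values, 19² = 361 ≡ 33 (mod 41). The other root is 41 − 19 = 22.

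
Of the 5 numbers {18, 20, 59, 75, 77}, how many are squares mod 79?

2

(18/79) = +1 → QR.
(20/79) = +1 → QR.
(59/79) = -1 → non-residue.
(75/79) = -1 → non-residue.
(77/79) = -1 → non-residue.
Total quadratic residues among the 5: 2.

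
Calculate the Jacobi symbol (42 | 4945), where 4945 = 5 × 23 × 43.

Pull out 2: since 4945 ≡ 1 (mod 8), (2/4945) = +1.
Reciprocity: 21 ≡ 1 and 4945 ≡ 1 (mod 4), so (21/4945) = +(4945/21).
Reduce top mod 21: now compute (10/21).
Pull out 2: since 21 ≡ 5 (mod 8), (2/21) = -1.
Reciprocity: 5 ≡ 1 and 21 ≡ 1 (mod 4), so (5/21) = +(21/5).
Reduce top mod 5: now compute (1/5).
Reached (1/5) = 1. Collecting the sign flips along the way, the symbol is -1.

-1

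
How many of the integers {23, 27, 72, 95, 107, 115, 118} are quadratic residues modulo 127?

3

(23/127) = -1 → non-residue.
(27/127) = -1 → non-residue.
(72/127) = +1 → QR.
(95/127) = -1 → non-residue.
(107/127) = +1 → QR.
(115/127) = +1 → QR.
(118/127) = -1 → non-residue.
Total quadratic residues among the 7: 3.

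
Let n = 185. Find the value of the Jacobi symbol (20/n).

0

Pull out 2^2: since 185 ≡ 1 (mod 8), (2/185) = +1, so (2/185)^2 = +1.
Reciprocity: 5 ≡ 1 and 185 ≡ 1 (mod 4), so (5/185) = +(185/5).
Reduce top mod 5: now compute (0/5).
Top reduces to 0: gcd > 1, so the symbol is 0.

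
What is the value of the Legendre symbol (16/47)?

Euler's criterion: (16/47) ≡ 16^23 (mod 47).
16^2 ≡ 21 (mod 47)
16^4 ≡ 18 (mod 47)
16^8 ≡ 42 (mod 47)
16^16 ≡ 25 (mod 47)
16^23 = 16^(16+4+2+1) ≡ 1 (mod 47).
Result is 1, so (16/47) = 1.

1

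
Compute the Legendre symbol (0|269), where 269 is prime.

0

Top reduces to 0: gcd > 1, so the symbol is 0.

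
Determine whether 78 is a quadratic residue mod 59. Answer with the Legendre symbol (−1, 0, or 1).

First reduce: 78 ≡ 19 (mod 59).
Reciprocity: 19 ≡ 3 and 59 ≡ 3 (mod 4), so (19/59) = −(59/19).
Reduce top mod 19: now compute (2/19).
Pull out 2: since 19 ≡ 3 (mod 8), (2/19) = -1.
Reached (1/19) = 1. Collecting the sign flips along the way, the symbol is +1.

1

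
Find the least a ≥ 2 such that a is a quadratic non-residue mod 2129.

(2/2129) = +1, so 2 is a residue.
(3/2129) = −1, so 3 is the smallest positive non-residue mod 2129.

3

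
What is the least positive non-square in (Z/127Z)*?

3

(2/127) = +1, so 2 is a residue.
(3/127) = −1, so 3 is the smallest positive non-residue mod 127.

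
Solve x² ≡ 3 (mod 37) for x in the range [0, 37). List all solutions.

37 ≡ 1 (mod 4), so we find a root by search.
Trying successive values, 15² = 225 ≡ 3 (mod 37). The other root is 37 − 15 = 22.

15, 22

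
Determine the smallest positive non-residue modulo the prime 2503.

(2/2503) = +1, so 2 is a residue.
(3/2503) = −1, so 3 is the smallest positive non-residue mod 2503.

3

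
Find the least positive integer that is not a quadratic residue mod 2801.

(2/2801) = +1, so 2 is a residue.
(3/2801) = −1, so 3 is the smallest positive non-residue mod 2801.

3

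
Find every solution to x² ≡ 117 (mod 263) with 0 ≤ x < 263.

88, 175

Since 263 ≡ 3 (mod 4), a square root of 117 is 117^((263+1)/4) = 117^66 mod 263.
Repeated squaring: 117^2≡13, 117^4≡169, 117^8≡157, 117^16≡190, 117^32≡69, 117^64≡27 (mod 263).
117^66 = 117^(64+2) ≡ 88 (mod 263).
Check: 88² = 7744 ≡ 117 (mod 263). The two roots are 88 and 175.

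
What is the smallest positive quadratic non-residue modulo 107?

(2/107) = −1, so 2 is the smallest positive non-residue mod 107.

2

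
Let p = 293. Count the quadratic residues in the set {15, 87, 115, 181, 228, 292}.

(15/293) = +1 → QR.
(87/293) = +1 → QR.
(115/293) = +1 → QR.
(181/293) = -1 → non-residue.
(228/293) = +1 → QR.
(292/293) = +1 → QR.
Total quadratic residues among the 6: 5.

5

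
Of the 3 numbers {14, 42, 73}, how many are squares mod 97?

(14/97) = -1 → non-residue.
(42/97) = -1 → non-residue.
(73/97) = +1 → QR.
Total quadratic residues among the 3: 1.

1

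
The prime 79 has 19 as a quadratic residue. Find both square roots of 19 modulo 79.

16, 63

Since 79 ≡ 3 (mod 4), a square root of 19 is 19^((79+1)/4) = 19^20 mod 79.
Repeated squaring: 19^2≡45, 19^4≡50, 19^8≡51, 19^16≡73 (mod 79).
19^20 = 19^(16+4) ≡ 16 (mod 79).
Check: 16² = 256 ≡ 19 (mod 79). The two roots are 16 and 63.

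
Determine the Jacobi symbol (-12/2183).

-1

First reduce: -12 ≡ 2171 (mod 2183).
Reciprocity: 2171 ≡ 3 and 2183 ≡ 3 (mod 4), so (2171/2183) = −(2183/2171).
Reduce top mod 2171: now compute (12/2171).
Pull out 2^2: since 2171 ≡ 3 (mod 8), (2/2171) = -1, so (2/2171)^2 = +1.
Reciprocity: 3 ≡ 3 and 2171 ≡ 3 (mod 4), so (3/2171) = −(2171/3).
Reduce top mod 3: now compute (2/3).
Pull out 2: since 3 ≡ 3 (mod 8), (2/3) = -1.
Reached (1/3) = 1. Collecting the sign flips along the way, the symbol is -1.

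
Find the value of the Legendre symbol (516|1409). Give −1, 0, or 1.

Pull out 2^2: since 1409 ≡ 1 (mod 8), (2/1409) = +1, so (2/1409)^2 = +1.
Reciprocity: 129 ≡ 1 and 1409 ≡ 1 (mod 4), so (129/1409) = +(1409/129).
Reduce top mod 129: now compute (119/129).
Reciprocity: 119 ≡ 3 and 129 ≡ 1 (mod 4), so (119/129) = +(129/119).
Reduce top mod 119: now compute (10/119).
Pull out 2: since 119 ≡ 7 (mod 8), (2/119) = +1.
Reciprocity: 5 ≡ 1 and 119 ≡ 3 (mod 4), so (5/119) = +(119/5).
Reduce top mod 5: now compute (4/5).
Pull out 2^2: since 5 ≡ 5 (mod 8), (2/5) = -1, so (2/5)^2 = +1.
Reached (1/5) = 1. Collecting the sign flips along the way, the symbol is +1.

1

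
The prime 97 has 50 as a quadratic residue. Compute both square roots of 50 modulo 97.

97 ≡ 1 (mod 4), so we find a root by search.
Trying successive values, 27² = 729 ≡ 50 (mod 97). The other root is 97 − 27 = 70.

27, 70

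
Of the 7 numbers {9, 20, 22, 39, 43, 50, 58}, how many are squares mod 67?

(9/67) = +1 → QR.
(20/67) = -1 → non-residue.
(22/67) = +1 → QR.
(39/67) = +1 → QR.
(43/67) = -1 → non-residue.
(50/67) = -1 → non-residue.
(58/67) = -1 → non-residue.
Total quadratic residues among the 7: 3.

3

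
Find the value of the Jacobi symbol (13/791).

-1

Reciprocity: 13 ≡ 1 and 791 ≡ 3 (mod 4), so (13/791) = +(791/13).
Reduce top mod 13: now compute (11/13).
Reciprocity: 11 ≡ 3 and 13 ≡ 1 (mod 4), so (11/13) = +(13/11).
Reduce top mod 11: now compute (2/11).
Pull out 2: since 11 ≡ 3 (mod 8), (2/11) = -1.
Reached (1/11) = 1. Collecting the sign flips along the way, the symbol is -1.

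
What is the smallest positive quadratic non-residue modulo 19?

(2/19) = −1, so 2 is the smallest positive non-residue mod 19.

2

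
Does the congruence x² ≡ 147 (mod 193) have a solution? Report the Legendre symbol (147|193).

1

Reciprocity: 147 ≡ 3 and 193 ≡ 1 (mod 4), so (147/193) = +(193/147).
Reduce top mod 147: now compute (46/147).
Pull out 2: since 147 ≡ 3 (mod 8), (2/147) = -1.
Reciprocity: 23 ≡ 3 and 147 ≡ 3 (mod 4), so (23/147) = −(147/23).
Reduce top mod 23: now compute (9/23).
Reciprocity: 9 ≡ 1 and 23 ≡ 3 (mod 4), so (9/23) = +(23/9).
Reduce top mod 9: now compute (5/9).
Reciprocity: 5 ≡ 1 and 9 ≡ 1 (mod 4), so (5/9) = +(9/5).
Reduce top mod 5: now compute (4/5).
Pull out 2^2: since 5 ≡ 5 (mod 8), (2/5) = -1, so (2/5)^2 = +1.
Reached (1/5) = 1. Collecting the sign flips along the way, the symbol is +1.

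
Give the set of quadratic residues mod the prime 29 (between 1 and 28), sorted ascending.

Square k = 1,…,14 (k and 29−k give the same square):
1²=1, 2²=4, 3²=9, 4²=16, 5²=25, 6²≡7, 7²≡20, 8²≡6, 9²≡23, 10²≡13, 11²≡5, 12²≡28, 13²≡24, 14²≡22 (mod 29).
So the quadratic residues mod 29 are {1, 4, 5, 6, 7, 9, 13, 16, 20, 22, 23, 24, 25, 28}.

1,4,5,6,7,9,13,16,20,22,23,24,25,28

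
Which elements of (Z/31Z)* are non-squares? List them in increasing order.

3 6 11 12 13 15 17 21 22 23 24 26 27 29 30

Square k = 1,…,15 (k and 31−k give the same square):
1²=1, 2²=4, 3²=9, 4²=16, 5²=25, 6²≡5, 7²≡18, 8²≡2, 9²≡19, 10²≡7, 11²≡28, 12²≡20, 13²≡14, 14²≡10, 15²≡8 (mod 31).
The residues are {1, 2, 4, 5, 7, 8, 9, 10, 14, 16, 18, 19, 20, 25, 28}; the non-residues are the remaining 15 nonzero classes.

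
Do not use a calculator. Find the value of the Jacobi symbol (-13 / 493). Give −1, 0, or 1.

1

First reduce: -13 ≡ 480 (mod 493).
Pull out 2^5: since 493 ≡ 5 (mod 8), (2/493) = -1, so (2/493)^5 = -1.
Reciprocity: 15 ≡ 3 and 493 ≡ 1 (mod 4), so (15/493) = +(493/15).
Reduce top mod 15: now compute (13/15).
Reciprocity: 13 ≡ 1 and 15 ≡ 3 (mod 4), so (13/15) = +(15/13).
Reduce top mod 13: now compute (2/13).
Pull out 2: since 13 ≡ 5 (mod 8), (2/13) = -1.
Reached (1/13) = 1. Collecting the sign flips along the way, the symbol is +1.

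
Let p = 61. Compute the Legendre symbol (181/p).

-1

First reduce: 181 ≡ 59 (mod 61).
Reciprocity: 59 ≡ 3 and 61 ≡ 1 (mod 4), so (59/61) = +(61/59).
Reduce top mod 59: now compute (2/59).
Pull out 2: since 59 ≡ 3 (mod 8), (2/59) = -1.
Reached (1/59) = 1. Collecting the sign flips along the way, the symbol is -1.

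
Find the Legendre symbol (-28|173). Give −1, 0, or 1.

First reduce: -28 ≡ 145 (mod 173).
Reciprocity: 145 ≡ 1 and 173 ≡ 1 (mod 4), so (145/173) = +(173/145).
Reduce top mod 145: now compute (28/145).
Pull out 2^2: since 145 ≡ 1 (mod 8), (2/145) = +1, so (2/145)^2 = +1.
Reciprocity: 7 ≡ 3 and 145 ≡ 1 (mod 4), so (7/145) = +(145/7).
Reduce top mod 7: now compute (5/7).
Reciprocity: 5 ≡ 1 and 7 ≡ 3 (mod 4), so (5/7) = +(7/5).
Reduce top mod 5: now compute (2/5).
Pull out 2: since 5 ≡ 5 (mod 8), (2/5) = -1.
Reached (1/5) = 1. Collecting the sign flips along the way, the symbol is -1.

-1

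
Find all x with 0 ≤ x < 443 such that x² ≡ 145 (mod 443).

Since 443 ≡ 3 (mod 4), a square root of 145 is 145^((443+1)/4) = 145^111 mod 443.
Repeated squaring: 145^2≡204, 145^4≡417, 145^8≡233, 145^16≡243, 145^32≡130, 145^64≡66 (mod 443).
145^111 = 145^(64+32+8+4+2+1) ≡ 264 (mod 443).
Check: 264² = 69696 ≡ 145 (mod 443). The two roots are 179 and 264.

179, 264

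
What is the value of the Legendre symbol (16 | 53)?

1

Euler's criterion: (16/53) ≡ 16^26 (mod 53).
16^2 ≡ 44 (mod 53)
16^4 ≡ 28 (mod 53)
16^8 ≡ 42 (mod 53)
16^16 ≡ 15 (mod 53)
16^26 = 16^(16+8+2) ≡ 1 (mod 53).
Result is 1, so (16/53) = 1.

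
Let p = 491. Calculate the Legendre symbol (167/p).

-1

Euler's criterion: (167/491) ≡ 167^245 (mod 491).
167^2 ≡ 393 (mod 491)
167^4 ≡ 275 (mod 491)
167^8 ≡ 11 (mod 491)
167^16 ≡ 121 (mod 491)
167^32 ≡ 402 (mod 491)
167^64 ≡ 65 (mod 491)
167^128 ≡ 297 (mod 491)
167^245 = 167^(128+64+32+16+4+1) ≡ 490 (mod 491).
Result is 490 ≡ −1, so (167/491) = −1.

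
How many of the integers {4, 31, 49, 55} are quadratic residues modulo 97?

3

(4/97) = +1 → QR.
(31/97) = +1 → QR.
(49/97) = +1 → QR.
(55/97) = -1 → non-residue.
Total quadratic residues among the 4: 3.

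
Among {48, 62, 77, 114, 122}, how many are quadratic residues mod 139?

(48/139) = -1 → non-residue.
(62/139) = -1 → non-residue.
(77/139) = +1 → QR.
(114/139) = -1 → non-residue.
(122/139) = +1 → QR.
Total quadratic residues among the 5: 2.

2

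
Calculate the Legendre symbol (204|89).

First reduce: 204 ≡ 26 (mod 89).
Pull out 2: since 89 ≡ 1 (mod 8), (2/89) = +1.
Reciprocity: 13 ≡ 1 and 89 ≡ 1 (mod 4), so (13/89) = +(89/13).
Reduce top mod 13: now compute (11/13).
Reciprocity: 11 ≡ 3 and 13 ≡ 1 (mod 4), so (11/13) = +(13/11).
Reduce top mod 11: now compute (2/11).
Pull out 2: since 11 ≡ 3 (mod 8), (2/11) = -1.
Reached (1/11) = 1. Collecting the sign flips along the way, the symbol is -1.

-1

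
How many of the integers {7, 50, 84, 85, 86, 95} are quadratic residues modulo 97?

4

(7/97) = -1 → non-residue.
(50/97) = +1 → QR.
(84/97) = -1 → non-residue.
(85/97) = +1 → QR.
(86/97) = +1 → QR.
(95/97) = +1 → QR.
Total quadratic residues among the 6: 4.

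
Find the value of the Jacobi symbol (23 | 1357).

Reciprocity: 23 ≡ 3 and 1357 ≡ 1 (mod 4), so (23/1357) = +(1357/23).
Reduce top mod 23: now compute (0/23).
Top reduces to 0: gcd > 1, so the symbol is 0.

0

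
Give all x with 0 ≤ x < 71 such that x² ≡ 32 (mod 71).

Since 71 ≡ 3 (mod 4), a square root of 32 is 32^((71+1)/4) = 32^18 mod 71.
Repeated squaring: 32^2≡30, 32^4≡48, 32^8≡32, 32^16≡30 (mod 71).
32^18 = 32^(16+2) ≡ 48 (mod 71).
Check: 48² = 2304 ≡ 32 (mod 71). The two roots are 23 and 48.

23, 48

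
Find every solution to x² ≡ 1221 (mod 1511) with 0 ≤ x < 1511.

436, 1075

Since 1511 ≡ 3 (mod 4), a square root of 1221 is 1221^((1511+1)/4) = 1221^378 mod 1511.
Repeated squaring: 1221^2≡995, 1221^4≡320, 1221^8≡1163, 1221^16≡224, 1221^32≡313, 1221^64≡1265, 1221^128≡76, 1221^256≡1243 (mod 1511).
1221^378 = 1221^(256+64+32+16+8+2) ≡ 436 (mod 1511).
Check: 436² = 190096 ≡ 1221 (mod 1511). The two roots are 436 and 1075.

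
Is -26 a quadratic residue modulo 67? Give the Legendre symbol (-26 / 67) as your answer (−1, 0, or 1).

First reduce: -26 ≡ 41 (mod 67).
Reciprocity: 41 ≡ 1 and 67 ≡ 3 (mod 4), so (41/67) = +(67/41).
Reduce top mod 41: now compute (26/41).
Pull out 2: since 41 ≡ 1 (mod 8), (2/41) = +1.
Reciprocity: 13 ≡ 1 and 41 ≡ 1 (mod 4), so (13/41) = +(41/13).
Reduce top mod 13: now compute (2/13).
Pull out 2: since 13 ≡ 5 (mod 8), (2/13) = -1.
Reached (1/13) = 1. Collecting the sign flips along the way, the symbol is -1.

-1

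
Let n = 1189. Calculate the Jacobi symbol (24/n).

-1

Pull out 2^3: since 1189 ≡ 5 (mod 8), (2/1189) = -1, so (2/1189)^3 = -1.
Reciprocity: 3 ≡ 3 and 1189 ≡ 1 (mod 4), so (3/1189) = +(1189/3).
Reduce top mod 3: now compute (1/3).
Reached (1/3) = 1. Collecting the sign flips along the way, the symbol is -1.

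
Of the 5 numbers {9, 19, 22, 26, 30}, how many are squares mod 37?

3

(9/37) = +1 → QR.
(19/37) = -1 → non-residue.
(22/37) = -1 → non-residue.
(26/37) = +1 → QR.
(30/37) = +1 → QR.
Total quadratic residues among the 5: 3.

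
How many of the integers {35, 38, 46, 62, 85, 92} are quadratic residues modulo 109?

(35/109) = +1 → QR.
(38/109) = +1 → QR.
(46/109) = +1 → QR.
(62/109) = -1 → non-residue.
(85/109) = -1 → non-residue.
(92/109) = -1 → non-residue.
Total quadratic residues among the 6: 3.

3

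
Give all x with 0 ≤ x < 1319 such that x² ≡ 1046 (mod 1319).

521, 798

Since 1319 ≡ 3 (mod 4), a square root of 1046 is 1046^((1319+1)/4) = 1046^330 mod 1319.
Repeated squaring: 1046^2≡665, 1046^4≡360, 1046^8≡338, 1046^16≡810, 1046^32≡557, 1046^64≡284, 1046^128≡197, 1046^256≡558 (mod 1319).
1046^330 = 1046^(256+64+8+2) ≡ 798 (mod 1319).
Check: 798² = 636804 ≡ 1046 (mod 1319). The two roots are 521 and 798.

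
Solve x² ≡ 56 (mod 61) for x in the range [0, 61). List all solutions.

61 ≡ 1 (mod 4), so we find a root by search.
Trying successive values, 19² = 361 ≡ 56 (mod 61). The other root is 61 − 19 = 42.

19, 42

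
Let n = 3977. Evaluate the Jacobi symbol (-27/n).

-1

First reduce: -27 ≡ 3950 (mod 3977).
Pull out 2: since 3977 ≡ 1 (mod 8), (2/3977) = +1.
Reciprocity: 1975 ≡ 3 and 3977 ≡ 1 (mod 4), so (1975/3977) = +(3977/1975).
Reduce top mod 1975: now compute (27/1975).
Reciprocity: 27 ≡ 3 and 1975 ≡ 3 (mod 4), so (27/1975) = −(1975/27).
Reduce top mod 27: now compute (4/27).
Pull out 2^2: since 27 ≡ 3 (mod 8), (2/27) = -1, so (2/27)^2 = +1.
Reached (1/27) = 1. Collecting the sign flips along the way, the symbol is -1.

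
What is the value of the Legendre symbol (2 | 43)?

Pull out 2: since 43 ≡ 3 (mod 8), (2/43) = -1.
Reached (1/43) = 1. Collecting the sign flips along the way, the symbol is -1.

-1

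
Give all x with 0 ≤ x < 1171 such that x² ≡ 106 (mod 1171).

Since 1171 ≡ 3 (mod 4), a square root of 106 is 106^((1171+1)/4) = 106^293 mod 1171.
Repeated squaring: 106^2≡697, 106^4≡1015, 106^8≡916, 106^16≡620, 106^32≡312, 106^64≡151, 106^128≡552, 106^256≡244 (mod 1171).
106^293 = 106^(256+32+4+1) ≡ 496 (mod 1171).
Check: 496² = 246016 ≡ 106 (mod 1171). The two roots are 496 and 675.

496, 675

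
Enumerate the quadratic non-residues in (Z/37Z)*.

Square k = 1,…,18 (k and 37−k give the same square):
1²=1, 2²=4, 3²=9, 4²=16, 5²=25, 6²=36, 7²≡12, 8²≡27, 9²≡7, 10²≡26, 11²≡10, 12²≡33, 13²≡21, 14²≡11, 15²≡3, 16²≡34, 17²≡30, 18²≡28 (mod 37).
The residues are {1, 3, 4, 7, 9, 10, 11, 12, 16, 21, 25, 26, 27, 28, 30, 33, 34, 36}; the non-residues are the remaining 18 nonzero classes.

2,5,6,8,13,14,15,17,18,19,20,22,23,24,29,31,32,35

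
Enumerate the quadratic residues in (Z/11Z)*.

Square k = 1,…,5 (k and 11−k give the same square):
1²=1, 2²=4, 3²=9, 4²≡5, 5²≡3 (mod 11).
So the quadratic residues mod 11 are {1, 3, 4, 5, 9}.

1 3 4 5 9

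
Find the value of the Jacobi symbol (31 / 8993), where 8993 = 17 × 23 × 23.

-1

Reciprocity: 31 ≡ 3 and 8993 ≡ 1 (mod 4), so (31/8993) = +(8993/31).
Reduce top mod 31: now compute (3/31).
Reciprocity: 3 ≡ 3 and 31 ≡ 3 (mod 4), so (3/31) = −(31/3).
Reduce top mod 3: now compute (1/3).
Reached (1/3) = 1. Collecting the sign flips along the way, the symbol is -1.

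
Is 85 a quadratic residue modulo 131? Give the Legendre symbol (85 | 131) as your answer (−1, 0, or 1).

-1

Euler's criterion: (85/131) ≡ 85^65 (mod 131).
85^2 ≡ 20 (mod 131)
85^4 ≡ 7 (mod 131)
85^8 ≡ 49 (mod 131)
85^16 ≡ 43 (mod 131)
85^32 ≡ 15 (mod 131)
85^64 ≡ 94 (mod 131)
85^65 = 85^(64+1) ≡ 130 (mod 131).
Result is 130 ≡ −1, so (85/131) = −1.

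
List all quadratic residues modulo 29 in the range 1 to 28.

Square k = 1,…,14 (k and 29−k give the same square):
1²=1, 2²=4, 3²=9, 4²=16, 5²=25, 6²≡7, 7²≡20, 8²≡6, 9²≡23, 10²≡13, 11²≡5, 12²≡28, 13²≡24, 14²≡22 (mod 29).
So the quadratic residues mod 29 are {1, 4, 5, 6, 7, 9, 13, 16, 20, 22, 23, 24, 25, 28}.

1 4 5 6 7 9 13 16 20 22 23 24 25 28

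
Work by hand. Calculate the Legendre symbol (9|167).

Reciprocity: 9 ≡ 1 and 167 ≡ 3 (mod 4), so (9/167) = +(167/9).
Reduce top mod 9: now compute (5/9).
Reciprocity: 5 ≡ 1 and 9 ≡ 1 (mod 4), so (5/9) = +(9/5).
Reduce top mod 5: now compute (4/5).
Pull out 2^2: since 5 ≡ 5 (mod 8), (2/5) = -1, so (2/5)^2 = +1.
Reached (1/5) = 1. Collecting the sign flips along the way, the symbol is +1.

1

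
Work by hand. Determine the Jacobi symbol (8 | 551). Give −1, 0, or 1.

Pull out 2^3: since 551 ≡ 7 (mod 8), (2/551) = +1, so (2/551)^3 = +1.
Reached (1/551) = 1. Collecting the sign flips along the way, the symbol is +1.

1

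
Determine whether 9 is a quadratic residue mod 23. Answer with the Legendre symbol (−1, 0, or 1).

1

Reciprocity: 9 ≡ 1 and 23 ≡ 3 (mod 4), so (9/23) = +(23/9).
Reduce top mod 9: now compute (5/9).
Reciprocity: 5 ≡ 1 and 9 ≡ 1 (mod 4), so (5/9) = +(9/5).
Reduce top mod 5: now compute (4/5).
Pull out 2^2: since 5 ≡ 5 (mod 8), (2/5) = -1, so (2/5)^2 = +1.
Reached (1/5) = 1. Collecting the sign flips along the way, the symbol is +1.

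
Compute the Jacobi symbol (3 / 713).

Reciprocity: 3 ≡ 3 and 713 ≡ 1 (mod 4), so (3/713) = +(713/3).
Reduce top mod 3: now compute (2/3).
Pull out 2: since 3 ≡ 3 (mod 8), (2/3) = -1.
Reached (1/3) = 1. Collecting the sign flips along the way, the symbol is -1.

-1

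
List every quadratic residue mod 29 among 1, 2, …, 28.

Square k = 1,…,14 (k and 29−k give the same square):
1²=1, 2²=4, 3²=9, 4²=16, 5²=25, 6²≡7, 7²≡20, 8²≡6, 9²≡23, 10²≡13, 11²≡5, 12²≡28, 13²≡24, 14²≡22 (mod 29).
So the quadratic residues mod 29 are {1, 4, 5, 6, 7, 9, 13, 16, 20, 22, 23, 24, 25, 28}.

1,4,5,6,7,9,13,16,20,22,23,24,25,28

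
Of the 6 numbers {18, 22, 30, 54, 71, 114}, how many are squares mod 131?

1

(18/131) = -1 → non-residue.
(22/131) = -1 → non-residue.
(30/131) = -1 → non-residue.
(54/131) = -1 → non-residue.
(71/131) = -1 → non-residue.
(114/131) = +1 → QR.
Total quadratic residues among the 6: 1.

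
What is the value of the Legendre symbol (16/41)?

Pull out 2^4: since 41 ≡ 1 (mod 8), (2/41) = +1, so (2/41)^4 = +1.
Reached (1/41) = 1. Collecting the sign flips along the way, the symbol is +1.

1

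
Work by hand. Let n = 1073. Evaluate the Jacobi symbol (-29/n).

First reduce: -29 ≡ 1044 (mod 1073).
Pull out 2^2: since 1073 ≡ 1 (mod 8), (2/1073) = +1, so (2/1073)^2 = +1.
Reciprocity: 261 ≡ 1 and 1073 ≡ 1 (mod 4), so (261/1073) = +(1073/261).
Reduce top mod 261: now compute (29/261).
Reciprocity: 29 ≡ 1 and 261 ≡ 1 (mod 4), so (29/261) = +(261/29).
Reduce top mod 29: now compute (0/29).
Top reduces to 0: gcd > 1, so the symbol is 0.

0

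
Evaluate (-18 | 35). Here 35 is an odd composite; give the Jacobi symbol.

First reduce: -18 ≡ 17 (mod 35).
Reciprocity: 17 ≡ 1 and 35 ≡ 3 (mod 4), so (17/35) = +(35/17).
Reduce top mod 17: now compute (1/17).
Reached (1/17) = 1. Collecting the sign flips along the way, the symbol is +1.

1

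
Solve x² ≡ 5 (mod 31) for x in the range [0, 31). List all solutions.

6, 25

Since 31 ≡ 3 (mod 4), a square root of 5 is 5^((31+1)/4) = 5^8 mod 31.
Repeated squaring: 5^2≡25, 5^4≡5, 5^8≡25 (mod 31).
5^8 = 5^(8) ≡ 25 (mod 31).
Check: 25² = 625 ≡ 5 (mod 31). The two roots are 6 and 25.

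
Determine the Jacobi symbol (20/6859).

1

Pull out 2^2: since 6859 ≡ 3 (mod 8), (2/6859) = -1, so (2/6859)^2 = +1.
Reciprocity: 5 ≡ 1 and 6859 ≡ 3 (mod 4), so (5/6859) = +(6859/5).
Reduce top mod 5: now compute (4/5).
Pull out 2^2: since 5 ≡ 5 (mod 8), (2/5) = -1, so (2/5)^2 = +1.
Reached (1/5) = 1. Collecting the sign flips along the way, the symbol is +1.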